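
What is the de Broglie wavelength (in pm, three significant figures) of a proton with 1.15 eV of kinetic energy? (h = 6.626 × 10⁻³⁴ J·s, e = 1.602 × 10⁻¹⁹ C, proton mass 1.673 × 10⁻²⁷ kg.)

λ = 26.7 pm

KE = 1.15 eV = 1.842 × 10⁻¹⁹ J.
p = √(2mKE) = √(2 × 1.673 × 10⁻²⁷ × 1.842 × 10⁻¹⁹) = 2.483 × 10⁻²³ kg·m/s.
λ = h/p = 6.626 × 10⁻³⁴ / 2.483 × 10⁻²³ = 2.67 × 10⁻¹¹ m = 26.7 pm.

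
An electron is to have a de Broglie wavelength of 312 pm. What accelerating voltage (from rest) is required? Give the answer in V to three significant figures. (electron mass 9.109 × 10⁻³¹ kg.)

p = h/λ = 6.626 × 10⁻³⁴ / 3.120 × 10⁻¹⁰ = 2.124 × 10⁻²⁴ kg·m/s.
KE = p²/(2m) = 2.476 × 10⁻¹⁸ J.
V = KE/e = 2.476 × 10⁻¹⁸ / (1.602 × 10⁻¹⁹) = 15.5 V.

V = 15.5 V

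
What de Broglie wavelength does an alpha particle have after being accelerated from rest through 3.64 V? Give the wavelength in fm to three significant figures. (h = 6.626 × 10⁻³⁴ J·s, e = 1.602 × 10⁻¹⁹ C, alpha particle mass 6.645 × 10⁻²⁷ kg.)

KE = 2eV = 2 × 1.602 × 10⁻¹⁹ × 3.640 = 1.166 × 10⁻¹⁸ J.
p = √(2mKE) = √(2 × 6.645 × 10⁻²⁷ × 1.166 × 10⁻¹⁸) = 1.245 × 10⁻²² kg·m/s.
λ = h/p = 6.626 × 10⁻³⁴ / 1.245 × 10⁻²² = 5.32 × 10⁻¹² m = 5320 fm.

λ = 5320 fm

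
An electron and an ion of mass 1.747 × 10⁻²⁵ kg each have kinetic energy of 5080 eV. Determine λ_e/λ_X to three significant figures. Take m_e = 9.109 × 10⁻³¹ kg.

λ_e/λ_X = 438

At fixed KE, p = √(2mKE) so λ = h/p ∝ 1/√m.
λ_e/λ_X = √(m_X/m_e) = √(1.747 × 10⁻²⁵/9.109 × 10⁻³¹) = √(1.918 × 10⁵) = 438.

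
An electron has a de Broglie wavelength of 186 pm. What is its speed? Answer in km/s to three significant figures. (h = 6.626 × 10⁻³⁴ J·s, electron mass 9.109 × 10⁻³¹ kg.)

v = 3910 km/s

p = h/λ = 6.626 × 10⁻³⁴ / 1.860 × 10⁻¹⁰ = 3.562 × 10⁻²⁴ kg·m/s.
v = p/m = 3.562 × 10⁻²⁴ / 9.109 × 10⁻³¹ = 3.91 × 10⁶ m/s = 3910 km/s.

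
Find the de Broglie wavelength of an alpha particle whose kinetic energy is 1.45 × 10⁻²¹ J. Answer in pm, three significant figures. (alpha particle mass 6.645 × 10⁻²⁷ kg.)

λ = 151 pm

p = √(2mKE) = √(2 × 6.645 × 10⁻²⁷ × 1.450 × 10⁻²¹) = 4.390 × 10⁻²⁴ kg·m/s.
λ = h/p = 6.626 × 10⁻³⁴ / 4.390 × 10⁻²⁴ = 1.51 × 10⁻¹⁰ m = 151 pm.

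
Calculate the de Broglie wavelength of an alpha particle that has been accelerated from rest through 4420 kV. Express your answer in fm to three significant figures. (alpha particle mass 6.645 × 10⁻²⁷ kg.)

λ = 4.83 fm

KE = 2eV = 2 × 1.602 × 10⁻¹⁹ × 4.420 × 10⁶ = 1.416 × 10⁻¹² J.
p = √(2mKE) = √(2 × 6.645 × 10⁻²⁷ × 1.416 × 10⁻¹²) = 1.372 × 10⁻¹⁹ kg·m/s.
λ = h/p = 6.626 × 10⁻³⁴ / 1.372 × 10⁻¹⁹ = 4.83 × 10⁻¹⁵ m = 4.83 fm.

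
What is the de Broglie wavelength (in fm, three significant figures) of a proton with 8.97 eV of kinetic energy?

KE = 8.97 eV = 1.437 × 10⁻¹⁸ J.
p = √(2mKE) = √(2 × 1.673 × 10⁻²⁷ × 1.437 × 10⁻¹⁸) = 6.934 × 10⁻²³ kg·m/s.
λ = h/p = 6.626 × 10⁻³⁴ / 6.934 × 10⁻²³ = 9.56 × 10⁻¹² m = 9560 fm.

λ = 9560 fm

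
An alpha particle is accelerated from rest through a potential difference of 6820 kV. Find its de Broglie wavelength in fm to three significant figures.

λ = 3.89 fm

KE = 2eV = 2 × 1.602 × 10⁻¹⁹ × 6.820 × 10⁶ = 2.185 × 10⁻¹² J.
p = √(2mKE) = √(2 × 6.645 × 10⁻²⁷ × 2.185 × 10⁻¹²) = 1.704 × 10⁻¹⁹ kg·m/s.
λ = h/p = 6.626 × 10⁻³⁴ / 1.704 × 10⁻¹⁹ = 3.89 × 10⁻¹⁵ m = 3.89 fm.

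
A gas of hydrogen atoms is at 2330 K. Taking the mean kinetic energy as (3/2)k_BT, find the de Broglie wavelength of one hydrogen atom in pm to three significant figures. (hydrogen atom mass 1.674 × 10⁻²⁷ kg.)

λ = 52.1 pm

KE = (3/2)k_BT = 1.5 × 1.381 × 10⁻²³ × 2330 = 4.827 × 10⁻²⁰ J.
p = √(2mKE) = √(2 × 1.674 × 10⁻²⁷ × 4.827 × 10⁻²⁰) = 1.271 × 10⁻²³ kg·m/s.
λ = h/p = 5.21 × 10⁻¹¹ m = 52.1 pm.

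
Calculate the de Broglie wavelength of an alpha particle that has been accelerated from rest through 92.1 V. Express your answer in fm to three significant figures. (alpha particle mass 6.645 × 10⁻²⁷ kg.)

λ = 1060 fm

KE = 2eV = 2 × 1.602 × 10⁻¹⁹ × 92.10 = 2.951 × 10⁻¹⁷ J.
p = √(2mKE) = √(2 × 6.645 × 10⁻²⁷ × 2.951 × 10⁻¹⁷) = 6.262 × 10⁻²² kg·m/s.
λ = h/p = 6.626 × 10⁻³⁴ / 6.262 × 10⁻²² = 1.06 × 10⁻¹² m = 1060 fm.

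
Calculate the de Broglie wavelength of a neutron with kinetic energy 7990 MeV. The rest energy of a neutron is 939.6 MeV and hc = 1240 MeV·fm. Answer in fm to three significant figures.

λ = 0.140 fm

Total energy E = KE + m₀c² = 7990 + 939.6 = 8929.6 MeV.
(pc)² = E² − (m₀c²)² = (8929.6)² − (939.6)² = 7.885 × 10⁷ MeV², so pc = 8880 MeV.
λ = hc/(pc) = 1240 MeV·fm / 8880 MeV = 0.140 fm.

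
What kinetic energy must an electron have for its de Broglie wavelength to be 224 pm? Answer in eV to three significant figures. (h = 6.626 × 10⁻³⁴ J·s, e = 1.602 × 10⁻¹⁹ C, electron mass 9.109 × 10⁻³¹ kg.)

KE = 30.0 eV

p = h/λ = 6.626 × 10⁻³⁴ / 2.240 × 10⁻¹⁰ = 2.958 × 10⁻²⁴ kg·m/s.
KE = p²/(2m) = (2.958 × 10⁻²⁴)² / (2 × 9.109 × 10⁻³¹) = 4.803 × 10⁻¹⁸ J = 30.0 eV.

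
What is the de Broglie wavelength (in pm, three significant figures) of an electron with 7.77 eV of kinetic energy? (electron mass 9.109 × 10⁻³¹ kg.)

λ = 440 pm

KE = 7.77 eV = 1.245 × 10⁻¹⁸ J.
p = √(2mKE) = √(2 × 9.109 × 10⁻³¹ × 1.245 × 10⁻¹⁸) = 1.506 × 10⁻²⁴ kg·m/s.
λ = h/p = 6.626 × 10⁻³⁴ / 1.506 × 10⁻²⁴ = 4.40 × 10⁻¹⁰ m = 440 pm.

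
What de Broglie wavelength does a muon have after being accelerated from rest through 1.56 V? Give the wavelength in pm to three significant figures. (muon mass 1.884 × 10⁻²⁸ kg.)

λ = 68.3 pm

KE = eV = 1.602 × 10⁻¹⁹ × 1.560 = 2.499 × 10⁻¹⁹ J.
p = √(2mKE) = √(2 × 1.884 × 10⁻²⁸ × 2.499 × 10⁻¹⁹) = 9.704 × 10⁻²⁴ kg·m/s.
λ = h/p = 6.626 × 10⁻³⁴ / 9.704 × 10⁻²⁴ = 6.83 × 10⁻¹¹ m = 68.3 pm.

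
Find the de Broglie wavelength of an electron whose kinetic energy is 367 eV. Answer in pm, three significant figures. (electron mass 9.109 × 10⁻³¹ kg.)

λ = 64.0 pm

KE = 367 eV = 5.879 × 10⁻¹⁷ J.
p = √(2mKE) = √(2 × 9.109 × 10⁻³¹ × 5.879 × 10⁻¹⁷) = 1.035 × 10⁻²³ kg·m/s.
λ = h/p = 6.626 × 10⁻³⁴ / 1.035 × 10⁻²³ = 6.40 × 10⁻¹¹ m = 64.0 pm.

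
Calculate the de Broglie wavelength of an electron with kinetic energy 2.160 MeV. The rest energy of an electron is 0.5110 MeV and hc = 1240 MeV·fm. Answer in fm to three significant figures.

λ = 473 fm

Total energy E = KE + m₀c² = 2.160 + 0.5110 = 2.6710 MeV.
(pc)² = E² − (m₀c²)² = (2.6710)² − (0.5110)² = 6.873 MeV², so pc = 2.622 MeV.
λ = hc/(pc) = 1240 MeV·fm / 2.622 MeV = 473 fm.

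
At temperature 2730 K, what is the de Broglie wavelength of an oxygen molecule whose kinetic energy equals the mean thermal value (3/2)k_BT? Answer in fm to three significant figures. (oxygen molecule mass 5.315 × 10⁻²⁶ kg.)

λ = 8550 fm

KE = (3/2)k_BT = 1.5 × 1.381 × 10⁻²³ × 2730 = 5.655 × 10⁻²⁰ J.
p = √(2mKE) = √(2 × 5.315 × 10⁻²⁶ × 5.655 × 10⁻²⁰) = 7.753 × 10⁻²³ kg·m/s.
λ = h/p = 8.55 × 10⁻¹² m = 8550 fm.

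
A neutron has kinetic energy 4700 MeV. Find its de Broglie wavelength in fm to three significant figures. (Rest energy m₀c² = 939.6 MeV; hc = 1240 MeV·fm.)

λ = 0.223 fm

Total energy E = KE + m₀c² = 4700 + 939.6 = 5639.6 MeV.
(pc)² = E² − (m₀c²)² = (5639.6)² − (939.6)² = 3.092 × 10⁷ MeV², so pc = 5561 MeV.
λ = hc/(pc) = 1240 MeV·fm / 5561 MeV = 0.223 fm.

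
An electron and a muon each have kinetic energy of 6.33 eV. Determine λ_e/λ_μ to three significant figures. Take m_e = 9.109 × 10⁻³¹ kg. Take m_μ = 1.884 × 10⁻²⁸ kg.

At fixed KE, p = √(2mKE) so λ = h/p ∝ 1/√m.
λ_e/λ_μ = √(m_μ/m_e) = √(1.884 × 10⁻²⁸/9.109 × 10⁻³¹) = √(206.8) = 14.4.

λ_e/λ_μ = 14.4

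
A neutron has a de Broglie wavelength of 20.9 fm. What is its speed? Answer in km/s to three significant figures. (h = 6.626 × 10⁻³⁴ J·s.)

p = h/λ = 6.626 × 10⁻³⁴ / 2.090 × 10⁻¹⁴ = 3.170 × 10⁻²⁰ kg·m/s.
v = p/m = 3.170 × 10⁻²⁰ / 1.675 × 10⁻²⁷ = 1.89 × 10⁷ m/s = 1.89 × 10⁴ km/s.

v = 1.89 × 10⁴ km/s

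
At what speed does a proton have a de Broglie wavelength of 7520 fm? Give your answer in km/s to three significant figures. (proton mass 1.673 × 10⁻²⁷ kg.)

p = h/λ = 6.626 × 10⁻³⁴ / 7.520 × 10⁻¹² = 8.811 × 10⁻²³ kg·m/s.
v = p/m = 8.811 × 10⁻²³ / 1.673 × 10⁻²⁷ = 5.27 × 10⁴ m/s = 52.7 km/s.

v = 52.7 km/s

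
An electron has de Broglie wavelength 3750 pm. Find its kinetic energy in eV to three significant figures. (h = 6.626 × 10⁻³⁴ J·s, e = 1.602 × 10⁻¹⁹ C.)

p = h/λ = 6.626 × 10⁻³⁴ / 3.750 × 10⁻⁹ = 1.767 × 10⁻²⁵ kg·m/s.
KE = p²/(2m) = (1.767 × 10⁻²⁵)² / (2 × 9.109 × 10⁻³¹) = 1.714 × 10⁻²⁰ J = 0.107 eV.

KE = 0.107 eV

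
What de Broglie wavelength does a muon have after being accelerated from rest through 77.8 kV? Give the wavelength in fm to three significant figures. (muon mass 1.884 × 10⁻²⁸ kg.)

KE = eV = 1.602 × 10⁻¹⁹ × 7.780 × 10⁴ = 1.246 × 10⁻¹⁴ J.
p = √(2mKE) = √(2 × 1.884 × 10⁻²⁸ × 1.246 × 10⁻¹⁴) = 2.167 × 10⁻²¹ kg·m/s.
λ = h/p = 6.626 × 10⁻³⁴ / 2.167 × 10⁻²¹ = 3.06 × 10⁻¹³ m = 306 fm.

λ = 306 fm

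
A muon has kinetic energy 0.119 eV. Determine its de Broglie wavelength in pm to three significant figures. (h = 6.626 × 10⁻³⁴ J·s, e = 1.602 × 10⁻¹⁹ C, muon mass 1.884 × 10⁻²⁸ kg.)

λ = 247 pm

KE = 0.119 eV = 1.906 × 10⁻²⁰ J.
p = √(2mKE) = √(2 × 1.884 × 10⁻²⁸ × 1.906 × 10⁻²⁰) = 2.680 × 10⁻²⁴ kg·m/s.
λ = h/p = 6.626 × 10⁻³⁴ / 2.680 × 10⁻²⁴ = 2.47 × 10⁻¹⁰ m = 247 pm.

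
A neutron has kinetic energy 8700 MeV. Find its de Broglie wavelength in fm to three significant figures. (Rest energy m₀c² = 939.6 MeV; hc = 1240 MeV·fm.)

Total energy E = KE + m₀c² = 8700 + 939.6 = 9639.6 MeV.
(pc)² = E² − (m₀c²)² = (9639.6)² − (939.6)² = 9.204 × 10⁷ MeV², so pc = 9594 MeV.
λ = hc/(pc) = 1240 MeV·fm / 9594 MeV = 0.129 fm.

λ = 0.129 fm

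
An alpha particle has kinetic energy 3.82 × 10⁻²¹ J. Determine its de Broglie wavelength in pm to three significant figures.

p = √(2mKE) = √(2 × 6.645 × 10⁻²⁷ × 3.820 × 10⁻²¹) = 7.125 × 10⁻²⁴ kg·m/s.
λ = h/p = 6.626 × 10⁻³⁴ / 7.125 × 10⁻²⁴ = 9.30 × 10⁻¹¹ m = 93.0 pm.

λ = 93.0 pm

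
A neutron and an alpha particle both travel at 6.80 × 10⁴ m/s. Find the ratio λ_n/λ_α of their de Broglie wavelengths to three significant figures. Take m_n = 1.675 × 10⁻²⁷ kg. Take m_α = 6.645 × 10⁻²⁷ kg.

At fixed v, p = mv so λ = h/(mv) ∝ 1/m.
λ_n/λ_α = m_α/m_n = 6.645 × 10⁻²⁷/1.675 × 10⁻²⁷ = 3.97.

λ_n/λ_α = 3.97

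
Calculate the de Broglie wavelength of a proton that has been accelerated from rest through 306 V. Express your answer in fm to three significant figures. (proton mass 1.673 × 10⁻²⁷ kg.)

KE = eV = 1.602 × 10⁻¹⁹ × 306.0 = 4.902 × 10⁻¹⁷ J.
p = √(2mKE) = √(2 × 1.673 × 10⁻²⁷ × 4.902 × 10⁻¹⁷) = 4.050 × 10⁻²² kg·m/s.
λ = h/p = 6.626 × 10⁻³⁴ / 4.050 × 10⁻²² = 1.64 × 10⁻¹² m = 1640 fm.

λ = 1640 fm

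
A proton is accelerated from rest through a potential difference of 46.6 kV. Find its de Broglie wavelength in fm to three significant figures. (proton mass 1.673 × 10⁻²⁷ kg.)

λ = 133 fm

KE = eV = 1.602 × 10⁻¹⁹ × 4.660 × 10⁴ = 7.465 × 10⁻¹⁵ J.
p = √(2mKE) = √(2 × 1.673 × 10⁻²⁷ × 7.465 × 10⁻¹⁵) = 4.998 × 10⁻²¹ kg·m/s.
λ = h/p = 6.626 × 10⁻³⁴ / 4.998 × 10⁻²¹ = 1.33 × 10⁻¹³ m = 133 fm.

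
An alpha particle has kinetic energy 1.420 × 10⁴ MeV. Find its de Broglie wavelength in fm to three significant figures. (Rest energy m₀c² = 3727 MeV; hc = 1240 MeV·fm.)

Total energy E = KE + m₀c² = 1.420 × 10⁴ + 3727 = 17927 MeV.
(pc)² = E² − (m₀c²)² = (17927)² − (3727)² = 3.075 × 10⁸ MeV², so pc = 1.754 × 10⁴ MeV.
λ = hc/(pc) = 1240 MeV·fm / 1.754 × 10⁴ MeV = 0.0707 fm.

λ = 0.0707 fm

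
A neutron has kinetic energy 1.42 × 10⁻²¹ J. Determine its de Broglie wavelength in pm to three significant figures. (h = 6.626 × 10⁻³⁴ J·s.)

λ = 304 pm

p = √(2mKE) = √(2 × 1.675 × 10⁻²⁷ × 1.420 × 10⁻²¹) = 2.181 × 10⁻²⁴ kg·m/s.
λ = h/p = 6.626 × 10⁻³⁴ / 2.181 × 10⁻²⁴ = 3.04 × 10⁻¹⁰ m = 304 pm.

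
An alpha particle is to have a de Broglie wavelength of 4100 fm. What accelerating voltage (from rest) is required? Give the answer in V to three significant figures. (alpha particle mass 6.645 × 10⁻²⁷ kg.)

V = 6.13 V

p = h/λ = 6.626 × 10⁻³⁴ / 4.100 × 10⁻¹² = 1.616 × 10⁻²² kg·m/s.
KE = p²/(2m) = 1.965 × 10⁻¹⁸ J.
V = KE/2e = 1.965 × 10⁻¹⁸ / (2 × 1.602 × 10⁻¹⁹) = 6.13 V.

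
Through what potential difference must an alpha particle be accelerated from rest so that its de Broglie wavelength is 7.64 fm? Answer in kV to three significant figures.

p = h/λ = 6.626 × 10⁻³⁴ / 7.640 × 10⁻¹⁵ = 8.673 × 10⁻²⁰ kg·m/s.
KE = p²/(2m) = 5.660 × 10⁻¹³ J.
V = KE/2e = 5.660 × 10⁻¹³ / (2 × 1.602 × 10⁻¹⁹) = 1770 kV.

V = 1770 kV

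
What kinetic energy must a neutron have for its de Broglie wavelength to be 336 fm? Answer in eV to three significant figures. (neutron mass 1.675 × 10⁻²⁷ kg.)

KE = 7250 eV

p = h/λ = 6.626 × 10⁻³⁴ / 3.360 × 10⁻¹³ = 1.972 × 10⁻²¹ kg·m/s.
KE = p²/(2m) = (1.972 × 10⁻²¹)² / (2 × 1.675 × 10⁻²⁷) = 1.161 × 10⁻¹⁵ J = 7250 eV.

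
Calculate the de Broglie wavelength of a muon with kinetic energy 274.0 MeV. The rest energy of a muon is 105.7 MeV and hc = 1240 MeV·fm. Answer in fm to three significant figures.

Total energy E = KE + m₀c² = 274.0 + 105.7 = 379.7 MeV.
(pc)² = E² − (m₀c²)² = (379.7)² − (105.7)² = 1.330 × 10⁵ MeV², so pc = 364.7 MeV.
λ = hc/(pc) = 1240 MeV·fm / 364.7 MeV = 3.40 fm.

λ = 3.40 fm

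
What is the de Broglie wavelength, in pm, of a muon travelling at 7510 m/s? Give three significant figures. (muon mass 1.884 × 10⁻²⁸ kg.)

p = mv = 1.884 × 10⁻²⁸ × 7510 = 1.415 × 10⁻²⁴ kg·m/s.
λ = h/p = 6.626 × 10⁻³⁴ / 1.415 × 10⁻²⁴ = 4.68 × 10⁻¹⁰ m = 468 pm.

λ = 468 pm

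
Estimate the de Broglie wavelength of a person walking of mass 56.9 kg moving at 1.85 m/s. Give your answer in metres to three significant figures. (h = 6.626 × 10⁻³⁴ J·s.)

p = mv = 56.9 × 1.85 = 1.053 × 10² kg·m/s.
λ = h/p = 6.626 × 10⁻³⁴ / 1.053 × 10² = 6.29 × 10⁻³⁶ m.

λ = 6.29 × 10⁻³⁶ m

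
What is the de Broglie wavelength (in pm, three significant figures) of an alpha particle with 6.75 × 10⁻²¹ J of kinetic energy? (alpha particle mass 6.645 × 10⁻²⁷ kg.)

p = √(2mKE) = √(2 × 6.645 × 10⁻²⁷ × 6.750 × 10⁻²¹) = 9.471 × 10⁻²⁴ kg·m/s.
λ = h/p = 6.626 × 10⁻³⁴ / 9.471 × 10⁻²⁴ = 7.00 × 10⁻¹¹ m = 70.0 pm.

λ = 70.0 pm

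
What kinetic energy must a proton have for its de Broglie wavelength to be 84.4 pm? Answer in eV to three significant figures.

KE = 0.115 eV

p = h/λ = 6.626 × 10⁻³⁴ / 8.440 × 10⁻¹¹ = 7.851 × 10⁻²⁴ kg·m/s.
KE = p²/(2m) = (7.851 × 10⁻²⁴)² / (2 × 1.673 × 10⁻²⁷) = 1.842 × 10⁻²⁰ J = 0.115 eV.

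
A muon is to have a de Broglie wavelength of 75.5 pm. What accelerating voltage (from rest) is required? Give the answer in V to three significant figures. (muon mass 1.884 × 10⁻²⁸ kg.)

V = 1.28 V

p = h/λ = 6.626 × 10⁻³⁴ / 7.550 × 10⁻¹¹ = 8.776 × 10⁻²⁴ kg·m/s.
KE = p²/(2m) = 2.044 × 10⁻¹⁹ J.
V = KE/e = 2.044 × 10⁻¹⁹ / (1.602 × 10⁻¹⁹) = 1.28 V.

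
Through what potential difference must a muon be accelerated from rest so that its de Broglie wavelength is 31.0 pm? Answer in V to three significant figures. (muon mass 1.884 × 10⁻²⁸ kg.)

p = h/λ = 6.626 × 10⁻³⁴ / 3.100 × 10⁻¹¹ = 2.137 × 10⁻²³ kg·m/s.
KE = p²/(2m) = 1.212 × 10⁻¹⁸ J.
V = KE/e = 1.212 × 10⁻¹⁸ / (1.602 × 10⁻¹⁹) = 7.57 V.

V = 7.57 V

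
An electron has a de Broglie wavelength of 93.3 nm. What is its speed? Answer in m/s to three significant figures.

p = h/λ = 6.626 × 10⁻³⁴ / 9.330 × 10⁻⁸ = 7.102 × 10⁻²⁷ kg·m/s.
v = p/m = 7.102 × 10⁻²⁷ / 9.109 × 10⁻³¹ = 7.80 × 10³ m/s = 7800 m/s.

v = 7800 m/s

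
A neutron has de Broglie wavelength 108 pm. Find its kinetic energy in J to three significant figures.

p = h/λ = 6.626 × 10⁻³⁴ / 1.080 × 10⁻¹⁰ = 6.135 × 10⁻²⁴ kg·m/s.
KE = p²/(2m) = (6.135 × 10⁻²⁴)² / (2 × 1.675 × 10⁻²⁷) = 1.124 × 10⁻²⁰ J = 1.12 × 10⁻²⁰ J.

KE = 1.12 × 10⁻²⁰ J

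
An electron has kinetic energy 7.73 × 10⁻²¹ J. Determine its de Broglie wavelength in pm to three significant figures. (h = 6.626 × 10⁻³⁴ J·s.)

λ = 5580 pm

p = √(2mKE) = √(2 × 9.109 × 10⁻³¹ × 7.730 × 10⁻²¹) = 1.187 × 10⁻²⁵ kg·m/s.
λ = h/p = 6.626 × 10⁻³⁴ / 1.187 × 10⁻²⁵ = 5.58 × 10⁻⁹ m = 5580 pm.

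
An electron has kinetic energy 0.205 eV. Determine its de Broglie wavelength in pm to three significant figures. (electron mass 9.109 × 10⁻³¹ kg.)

KE = 0.205 eV = 3.284 × 10⁻²⁰ J.
p = √(2mKE) = √(2 × 9.109 × 10⁻³¹ × 3.284 × 10⁻²⁰) = 2.446 × 10⁻²⁵ kg·m/s.
λ = h/p = 6.626 × 10⁻³⁴ / 2.446 × 10⁻²⁵ = 2.71 × 10⁻⁹ m = 2710 pm.

λ = 2710 pm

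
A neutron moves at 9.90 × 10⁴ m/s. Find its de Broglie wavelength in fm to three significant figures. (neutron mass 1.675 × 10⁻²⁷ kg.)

λ = 4000 fm

p = mv = 1.675 × 10⁻²⁷ × 9.90 × 10⁴ = 1.658 × 10⁻²² kg·m/s.
λ = h/p = 6.626 × 10⁻³⁴ / 1.658 × 10⁻²² = 4.00 × 10⁻¹² m = 4000 fm.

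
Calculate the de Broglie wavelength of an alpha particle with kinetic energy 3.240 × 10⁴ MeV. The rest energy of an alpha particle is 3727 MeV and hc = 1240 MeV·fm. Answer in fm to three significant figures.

λ = 0.0345 fm

Total energy E = KE + m₀c² = 3.240 × 10⁴ + 3727 = 36127 MeV.
(pc)² = E² − (m₀c²)² = (36127)² − (3727)² = 1.291 × 10⁹ MeV², so pc = 3.593 × 10⁴ MeV.
λ = hc/(pc) = 1240 MeV·fm / 3.593 × 10⁴ MeV = 0.0345 fm.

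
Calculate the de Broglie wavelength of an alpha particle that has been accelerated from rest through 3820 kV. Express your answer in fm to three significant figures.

λ = 5.20 fm

KE = 2eV = 2 × 1.602 × 10⁻¹⁹ × 3.820 × 10⁶ = 1.224 × 10⁻¹² J.
p = √(2mKE) = √(2 × 6.645 × 10⁻²⁷ × 1.224 × 10⁻¹²) = 1.275 × 10⁻¹⁹ kg·m/s.
λ = h/p = 6.626 × 10⁻³⁴ / 1.275 × 10⁻¹⁹ = 5.20 × 10⁻¹⁵ m = 5.20 fm.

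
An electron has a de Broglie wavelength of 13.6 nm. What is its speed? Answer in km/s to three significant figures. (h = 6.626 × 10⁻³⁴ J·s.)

v = 53.5 km/s

p = h/λ = 6.626 × 10⁻³⁴ / 1.360 × 10⁻⁸ = 4.872 × 10⁻²⁶ kg·m/s.
v = p/m = 4.872 × 10⁻²⁶ / 9.109 × 10⁻³¹ = 5.35 × 10⁴ m/s = 53.5 km/s.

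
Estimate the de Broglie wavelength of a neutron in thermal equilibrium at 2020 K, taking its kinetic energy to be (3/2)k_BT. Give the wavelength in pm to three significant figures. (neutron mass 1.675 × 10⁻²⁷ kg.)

KE = (3/2)k_BT = 1.5 × 1.381 × 10⁻²³ × 2020 = 4.184 × 10⁻²⁰ J.
p = √(2mKE) = √(2 × 1.675 × 10⁻²⁷ × 4.184 × 10⁻²⁰) = 1.184 × 10⁻²³ kg·m/s.
λ = h/p = 5.60 × 10⁻¹¹ m = 56.0 pm.

λ = 56.0 pm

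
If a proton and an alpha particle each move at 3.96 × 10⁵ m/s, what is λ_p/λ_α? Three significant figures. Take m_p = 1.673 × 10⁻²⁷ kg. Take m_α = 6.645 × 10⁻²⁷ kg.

At fixed v, p = mv so λ = h/(mv) ∝ 1/m.
λ_p/λ_α = m_α/m_p = 6.645 × 10⁻²⁷/1.673 × 10⁻²⁷ = 3.97.

λ_p/λ_α = 3.97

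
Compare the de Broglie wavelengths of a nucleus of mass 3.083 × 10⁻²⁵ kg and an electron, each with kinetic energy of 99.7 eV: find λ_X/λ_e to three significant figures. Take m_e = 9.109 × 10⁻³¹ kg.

λ_X/λ_e = 1.72 × 10⁻³

At fixed KE, p = √(2mKE) so λ = h/p ∝ 1/√m.
λ_X/λ_e = √(m_e/m_X) = √(9.109 × 10⁻³¹/3.083 × 10⁻²⁵) = √(2.955 × 10⁻⁶) = 1.72 × 10⁻³.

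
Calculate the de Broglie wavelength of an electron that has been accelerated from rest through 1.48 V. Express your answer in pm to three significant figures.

λ = 1010 pm

KE = eV = 1.602 × 10⁻¹⁹ × 1.480 = 2.371 × 10⁻¹⁹ J.
p = √(2mKE) = √(2 × 9.109 × 10⁻³¹ × 2.371 × 10⁻¹⁹) = 6.572 × 10⁻²⁵ kg·m/s.
λ = h/p = 6.626 × 10⁻³⁴ / 6.572 × 10⁻²⁵ = 1.01 × 10⁻⁹ m = 1010 pm.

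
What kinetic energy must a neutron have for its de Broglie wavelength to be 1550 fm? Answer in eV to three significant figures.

p = h/λ = 6.626 × 10⁻³⁴ / 1.550 × 10⁻¹² = 4.275 × 10⁻²² kg·m/s.
KE = p²/(2m) = (4.275 × 10⁻²²)² / (2 × 1.675 × 10⁻²⁷) = 5.455 × 10⁻¹⁷ J = 341 eV.

KE = 341 eV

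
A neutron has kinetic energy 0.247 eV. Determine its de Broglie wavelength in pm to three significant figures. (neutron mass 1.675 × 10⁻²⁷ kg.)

KE = 0.247 eV = 3.957 × 10⁻²⁰ J.
p = √(2mKE) = √(2 × 1.675 × 10⁻²⁷ × 3.957 × 10⁻²⁰) = 1.151 × 10⁻²³ kg·m/s.
λ = h/p = 6.626 × 10⁻³⁴ / 1.151 × 10⁻²³ = 5.76 × 10⁻¹¹ m = 57.6 pm.

λ = 57.6 pm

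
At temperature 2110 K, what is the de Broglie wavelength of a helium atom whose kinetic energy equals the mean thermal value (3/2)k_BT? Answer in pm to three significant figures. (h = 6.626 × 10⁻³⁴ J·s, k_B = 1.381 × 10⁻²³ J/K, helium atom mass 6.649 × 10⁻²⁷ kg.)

λ = 27.5 pm

KE = (3/2)k_BT = 1.5 × 1.381 × 10⁻²³ × 2110 = 4.371 × 10⁻²⁰ J.
p = √(2mKE) = √(2 × 6.649 × 10⁻²⁷ × 4.371 × 10⁻²⁰) = 2.411 × 10⁻²³ kg·m/s.
λ = h/p = 2.75 × 10⁻¹¹ m = 27.5 pm.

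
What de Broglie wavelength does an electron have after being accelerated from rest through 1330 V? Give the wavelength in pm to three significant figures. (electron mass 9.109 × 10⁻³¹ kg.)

λ = 33.6 pm

KE = eV = 1.602 × 10⁻¹⁹ × 1330 = 2.131 × 10⁻¹⁶ J.
p = √(2mKE) = √(2 × 9.109 × 10⁻³¹ × 2.131 × 10⁻¹⁶) = 1.970 × 10⁻²³ kg·m/s.
λ = h/p = 6.626 × 10⁻³⁴ / 1.970 × 10⁻²³ = 3.36 × 10⁻¹¹ m = 33.6 pm.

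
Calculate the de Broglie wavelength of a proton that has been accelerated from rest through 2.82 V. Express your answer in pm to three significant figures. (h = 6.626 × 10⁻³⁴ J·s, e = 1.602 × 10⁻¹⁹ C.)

λ = 17.0 pm

KE = eV = 1.602 × 10⁻¹⁹ × 2.820 = 4.518 × 10⁻¹⁹ J.
p = √(2mKE) = √(2 × 1.673 × 10⁻²⁷ × 4.518 × 10⁻¹⁹) = 3.888 × 10⁻²³ kg·m/s.
λ = h/p = 6.626 × 10⁻³⁴ / 3.888 × 10⁻²³ = 1.70 × 10⁻¹¹ m = 17.0 pm.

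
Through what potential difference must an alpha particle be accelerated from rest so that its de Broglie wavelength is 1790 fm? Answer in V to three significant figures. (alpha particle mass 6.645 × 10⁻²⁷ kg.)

V = 32.2 V

p = h/λ = 6.626 × 10⁻³⁴ / 1.790 × 10⁻¹² = 3.702 × 10⁻²² kg·m/s.
KE = p²/(2m) = 1.031 × 10⁻¹⁷ J.
V = KE/2e = 1.031 × 10⁻¹⁷ / (2 × 1.602 × 10⁻¹⁹) = 32.2 V.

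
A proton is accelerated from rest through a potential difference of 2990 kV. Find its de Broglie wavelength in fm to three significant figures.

KE = eV = 1.602 × 10⁻¹⁹ × 2.990 × 10⁶ = 4.790 × 10⁻¹³ J.
p = √(2mKE) = √(2 × 1.673 × 10⁻²⁷ × 4.790 × 10⁻¹³) = 4.003 × 10⁻²⁰ kg·m/s.
λ = h/p = 6.626 × 10⁻³⁴ / 4.003 × 10⁻²⁰ = 1.66 × 10⁻¹⁴ m = 16.6 fm.

λ = 16.6 fm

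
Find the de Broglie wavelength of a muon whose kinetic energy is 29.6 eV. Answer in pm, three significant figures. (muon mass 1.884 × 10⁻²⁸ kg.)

λ = 15.7 pm

KE = 29.6 eV = 4.742 × 10⁻¹⁸ J.
p = √(2mKE) = √(2 × 1.884 × 10⁻²⁸ × 4.742 × 10⁻¹⁸) = 4.227 × 10⁻²³ kg·m/s.
λ = h/p = 6.626 × 10⁻³⁴ / 4.227 × 10⁻²³ = 1.57 × 10⁻¹¹ m = 15.7 pm.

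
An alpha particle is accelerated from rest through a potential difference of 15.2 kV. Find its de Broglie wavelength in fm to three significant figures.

λ = 82.4 fm

KE = 2eV = 2 × 1.602 × 10⁻¹⁹ × 1.520 × 10⁴ = 4.870 × 10⁻¹⁵ J.
p = √(2mKE) = √(2 × 6.645 × 10⁻²⁷ × 4.870 × 10⁻¹⁵) = 8.045 × 10⁻²¹ kg·m/s.
λ = h/p = 6.626 × 10⁻³⁴ / 8.045 × 10⁻²¹ = 8.24 × 10⁻¹⁴ m = 82.4 fm.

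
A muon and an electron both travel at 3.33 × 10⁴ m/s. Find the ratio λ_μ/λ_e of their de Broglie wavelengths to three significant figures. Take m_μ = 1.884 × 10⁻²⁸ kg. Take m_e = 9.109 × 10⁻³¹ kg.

At fixed v, p = mv so λ = h/(mv) ∝ 1/m.
λ_μ/λ_e = m_e/m_μ = 9.109 × 10⁻³¹/1.884 × 10⁻²⁸ = 4.83 × 10⁻³.

λ_μ/λ_e = 4.83 × 10⁻³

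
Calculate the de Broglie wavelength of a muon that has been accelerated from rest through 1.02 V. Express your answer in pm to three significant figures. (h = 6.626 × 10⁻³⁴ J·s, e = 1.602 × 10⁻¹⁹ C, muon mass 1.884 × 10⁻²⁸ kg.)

KE = eV = 1.602 × 10⁻¹⁹ × 1.020 = 1.634 × 10⁻¹⁹ J.
p = √(2mKE) = √(2 × 1.884 × 10⁻²⁸ × 1.634 × 10⁻¹⁹) = 7.847 × 10⁻²⁴ kg·m/s.
λ = h/p = 6.626 × 10⁻³⁴ / 7.847 × 10⁻²⁴ = 8.44 × 10⁻¹¹ m = 84.4 pm.

λ = 84.4 pm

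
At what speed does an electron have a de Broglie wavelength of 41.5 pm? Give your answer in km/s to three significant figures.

p = h/λ = 6.626 × 10⁻³⁴ / 4.150 × 10⁻¹¹ = 1.597 × 10⁻²³ kg·m/s.
v = p/m = 1.597 × 10⁻²³ / 9.109 × 10⁻³¹ = 1.75 × 10⁷ m/s = 1.75 × 10⁴ km/s.

v = 1.75 × 10⁴ km/s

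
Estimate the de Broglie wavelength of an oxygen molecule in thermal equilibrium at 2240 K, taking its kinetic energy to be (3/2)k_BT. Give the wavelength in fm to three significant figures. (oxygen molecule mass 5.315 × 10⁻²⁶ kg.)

λ = 9430 fm

KE = (3/2)k_BT = 1.5 × 1.381 × 10⁻²³ × 2240 = 4.640 × 10⁻²⁰ J.
p = √(2mKE) = √(2 × 5.315 × 10⁻²⁶ × 4.640 × 10⁻²⁰) = 7.023 × 10⁻²³ kg·m/s.
λ = h/p = 9.43 × 10⁻¹² m = 9430 fm.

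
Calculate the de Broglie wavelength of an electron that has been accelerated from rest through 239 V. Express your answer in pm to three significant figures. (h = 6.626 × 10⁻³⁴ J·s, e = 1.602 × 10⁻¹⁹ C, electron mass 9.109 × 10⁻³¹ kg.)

KE = eV = 1.602 × 10⁻¹⁹ × 239.0 = 3.829 × 10⁻¹⁷ J.
p = √(2mKE) = √(2 × 9.109 × 10⁻³¹ × 3.829 × 10⁻¹⁷) = 8.352 × 10⁻²⁴ kg·m/s.
λ = h/p = 6.626 × 10⁻³⁴ / 8.352 × 10⁻²⁴ = 7.93 × 10⁻¹¹ m = 79.3 pm.

λ = 79.3 pm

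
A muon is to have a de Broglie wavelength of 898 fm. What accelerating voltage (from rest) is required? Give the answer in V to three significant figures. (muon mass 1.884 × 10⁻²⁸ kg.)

V = 9020 V

p = h/λ = 6.626 × 10⁻³⁴ / 8.980 × 10⁻¹³ = 7.379 × 10⁻²² kg·m/s.
KE = p²/(2m) = 1.445 × 10⁻¹⁵ J.
V = KE/e = 1.445 × 10⁻¹⁵ / (1.602 × 10⁻¹⁹) = 9020 V.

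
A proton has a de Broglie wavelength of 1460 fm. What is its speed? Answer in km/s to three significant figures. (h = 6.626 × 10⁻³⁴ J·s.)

p = h/λ = 6.626 × 10⁻³⁴ / 1.460 × 10⁻¹² = 4.538 × 10⁻²² kg·m/s.
v = p/m = 4.538 × 10⁻²² / 1.673 × 10⁻²⁷ = 2.71 × 10⁵ m/s = 271 km/s.

v = 271 km/s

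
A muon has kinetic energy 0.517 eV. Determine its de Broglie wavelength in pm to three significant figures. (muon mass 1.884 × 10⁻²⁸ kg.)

λ = 119 pm

KE = 0.517 eV = 8.282 × 10⁻²⁰ J.
p = √(2mKE) = √(2 × 1.884 × 10⁻²⁸ × 8.282 × 10⁻²⁰) = 5.586 × 10⁻²⁴ kg·m/s.
λ = h/p = 6.626 × 10⁻³⁴ / 5.586 × 10⁻²⁴ = 1.19 × 10⁻¹⁰ m = 119 pm.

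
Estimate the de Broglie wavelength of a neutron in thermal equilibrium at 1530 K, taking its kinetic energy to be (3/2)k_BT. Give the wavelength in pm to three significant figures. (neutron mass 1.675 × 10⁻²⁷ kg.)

KE = (3/2)k_BT = 1.5 × 1.381 × 10⁻²³ × 1530 = 3.169 × 10⁻²⁰ J.
p = √(2mKE) = √(2 × 1.675 × 10⁻²⁷ × 3.169 × 10⁻²⁰) = 1.030 × 10⁻²³ kg·m/s.
λ = h/p = 6.43 × 10⁻¹¹ m = 64.3 pm.

λ = 64.3 pm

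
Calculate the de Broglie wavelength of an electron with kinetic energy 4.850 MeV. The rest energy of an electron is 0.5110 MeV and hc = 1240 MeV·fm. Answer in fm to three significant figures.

Total energy E = KE + m₀c² = 4.850 + 0.5110 = 5.3610 MeV.
(pc)² = E² − (m₀c²)² = (5.3610)² − (0.5110)² = 28.48 MeV², so pc = 5.337 MeV.
λ = hc/(pc) = 1240 MeV·fm / 5.337 MeV = 232 fm.

λ = 232 fm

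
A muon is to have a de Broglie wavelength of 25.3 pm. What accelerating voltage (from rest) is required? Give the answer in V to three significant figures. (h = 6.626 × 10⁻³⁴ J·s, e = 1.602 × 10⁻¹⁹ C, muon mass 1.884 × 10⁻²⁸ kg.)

V = 11.4 V

p = h/λ = 6.626 × 10⁻³⁴ / 2.530 × 10⁻¹¹ = 2.619 × 10⁻²³ kg·m/s.
KE = p²/(2m) = 1.820 × 10⁻¹⁸ J.
V = KE/e = 1.820 × 10⁻¹⁸ / (1.602 × 10⁻¹⁹) = 11.4 V.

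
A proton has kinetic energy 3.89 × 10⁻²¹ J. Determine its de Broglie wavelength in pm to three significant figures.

λ = 184 pm

p = √(2mKE) = √(2 × 1.673 × 10⁻²⁷ × 3.890 × 10⁻²¹) = 3.608 × 10⁻²⁴ kg·m/s.
λ = h/p = 6.626 × 10⁻³⁴ / 3.608 × 10⁻²⁴ = 1.84 × 10⁻¹⁰ m = 184 pm.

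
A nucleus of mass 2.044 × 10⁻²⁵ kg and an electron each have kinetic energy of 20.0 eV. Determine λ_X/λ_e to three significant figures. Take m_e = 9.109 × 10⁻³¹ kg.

λ_X/λ_e = 2.11 × 10⁻³

At fixed KE, p = √(2mKE) so λ = h/p ∝ 1/√m.
λ_X/λ_e = √(m_e/m_X) = √(9.109 × 10⁻³¹/2.044 × 10⁻²⁵) = √(4.456 × 10⁻⁶) = 2.11 × 10⁻³.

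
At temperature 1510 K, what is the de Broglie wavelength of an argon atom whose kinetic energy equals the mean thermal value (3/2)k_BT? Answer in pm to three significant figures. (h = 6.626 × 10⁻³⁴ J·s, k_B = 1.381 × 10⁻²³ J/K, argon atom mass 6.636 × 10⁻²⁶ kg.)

λ = 10.3 pm

KE = (3/2)k_BT = 1.5 × 1.381 × 10⁻²³ × 1510 = 3.128 × 10⁻²⁰ J.
p = √(2mKE) = √(2 × 6.636 × 10⁻²⁶ × 3.128 × 10⁻²⁰) = 6.443 × 10⁻²³ kg·m/s.
λ = h/p = 1.03 × 10⁻¹¹ m = 10.3 pm.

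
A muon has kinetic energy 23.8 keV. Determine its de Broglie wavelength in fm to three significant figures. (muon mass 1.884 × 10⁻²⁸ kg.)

λ = 553 fm

KE = 23.8 keV = 3.813 × 10⁻¹⁵ J.
p = √(2mKE) = √(2 × 1.884 × 10⁻²⁸ × 3.813 × 10⁻¹⁵) = 1.199 × 10⁻²¹ kg·m/s.
λ = h/p = 6.626 × 10⁻³⁴ / 1.199 × 10⁻²¹ = 5.53 × 10⁻¹³ m = 553 fm.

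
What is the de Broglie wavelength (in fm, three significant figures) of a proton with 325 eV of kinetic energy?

λ = 1590 fm

KE = 325 eV = 5.207 × 10⁻¹⁷ J.
p = √(2mKE) = √(2 × 1.673 × 10⁻²⁷ × 5.207 × 10⁻¹⁷) = 4.174 × 10⁻²² kg·m/s.
λ = h/p = 6.626 × 10⁻³⁴ / 4.174 × 10⁻²² = 1.59 × 10⁻¹² m = 1590 fm.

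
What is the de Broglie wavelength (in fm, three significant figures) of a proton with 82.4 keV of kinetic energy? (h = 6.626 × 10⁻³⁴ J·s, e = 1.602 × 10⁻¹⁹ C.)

λ = 99.7 fm

KE = 82.4 keV = 1.320 × 10⁻¹⁴ J.
p = √(2mKE) = √(2 × 1.673 × 10⁻²⁷ × 1.320 × 10⁻¹⁴) = 6.646 × 10⁻²¹ kg·m/s.
λ = h/p = 6.626 × 10⁻³⁴ / 6.646 × 10⁻²¹ = 9.97 × 10⁻¹⁴ m = 99.7 fm.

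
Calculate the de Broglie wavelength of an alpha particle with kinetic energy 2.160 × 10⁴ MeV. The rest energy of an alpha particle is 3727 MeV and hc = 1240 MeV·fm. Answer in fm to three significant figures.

λ = 0.0495 fm

Total energy E = KE + m₀c² = 2.160 × 10⁴ + 3727 = 25327 MeV.
(pc)² = E² − (m₀c²)² = (25327)² − (3727)² = 6.276 × 10⁸ MeV², so pc = 2.505 × 10⁴ MeV.
λ = hc/(pc) = 1240 MeV·fm / 2.505 × 10⁴ MeV = 0.0495 fm.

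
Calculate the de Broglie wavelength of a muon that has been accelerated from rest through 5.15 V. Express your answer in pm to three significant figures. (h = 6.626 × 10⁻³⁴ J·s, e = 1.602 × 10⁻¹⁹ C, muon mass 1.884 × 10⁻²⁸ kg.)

λ = 37.6 pm

KE = eV = 1.602 × 10⁻¹⁹ × 5.150 = 8.250 × 10⁻¹⁹ J.
p = √(2mKE) = √(2 × 1.884 × 10⁻²⁸ × 8.250 × 10⁻¹⁹) = 1.763 × 10⁻²³ kg·m/s.
λ = h/p = 6.626 × 10⁻³⁴ / 1.763 × 10⁻²³ = 3.76 × 10⁻¹¹ m = 37.6 pm.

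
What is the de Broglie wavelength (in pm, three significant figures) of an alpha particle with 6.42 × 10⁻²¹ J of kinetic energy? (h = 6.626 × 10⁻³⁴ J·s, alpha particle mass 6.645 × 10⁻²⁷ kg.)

p = √(2mKE) = √(2 × 6.645 × 10⁻²⁷ × 6.420 × 10⁻²¹) = 9.237 × 10⁻²⁴ kg·m/s.
λ = h/p = 6.626 × 10⁻³⁴ / 9.237 × 10⁻²⁴ = 7.17 × 10⁻¹¹ m = 71.7 pm.

λ = 71.7 pm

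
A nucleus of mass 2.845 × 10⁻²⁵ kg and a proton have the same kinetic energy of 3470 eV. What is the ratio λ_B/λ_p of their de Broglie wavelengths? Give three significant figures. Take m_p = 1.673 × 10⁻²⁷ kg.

λ_B/λ_p = 0.0767

At fixed KE, p = √(2mKE) so λ = h/p ∝ 1/√m.
λ_B/λ_p = √(m_p/m_B) = √(1.673 × 10⁻²⁷/2.845 × 10⁻²⁵) = √(5.880 × 10⁻³) = 0.0767.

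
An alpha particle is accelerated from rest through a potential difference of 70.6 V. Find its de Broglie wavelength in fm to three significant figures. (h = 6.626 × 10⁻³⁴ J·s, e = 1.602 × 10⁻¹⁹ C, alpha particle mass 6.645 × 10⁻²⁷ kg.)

λ = 1210 fm

KE = 2eV = 2 × 1.602 × 10⁻¹⁹ × 70.60 = 2.262 × 10⁻¹⁷ J.
p = √(2mKE) = √(2 × 6.645 × 10⁻²⁷ × 2.262 × 10⁻¹⁷) = 5.483 × 10⁻²² kg·m/s.
λ = h/p = 6.626 × 10⁻³⁴ / 5.483 × 10⁻²² = 1.21 × 10⁻¹² m = 1210 fm.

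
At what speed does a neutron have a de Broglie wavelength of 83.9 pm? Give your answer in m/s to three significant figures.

v = 4710 m/s

p = h/λ = 6.626 × 10⁻³⁴ / 8.390 × 10⁻¹¹ = 7.897 × 10⁻²⁴ kg·m/s.
v = p/m = 7.897 × 10⁻²⁴ / 1.675 × 10⁻²⁷ = 4.71 × 10³ m/s = 4710 m/s.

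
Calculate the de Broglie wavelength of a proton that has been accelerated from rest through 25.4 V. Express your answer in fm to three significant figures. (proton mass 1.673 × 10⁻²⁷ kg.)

KE = eV = 1.602 × 10⁻¹⁹ × 25.40 = 4.069 × 10⁻¹⁸ J.
p = √(2mKE) = √(2 × 1.673 × 10⁻²⁷ × 4.069 × 10⁻¹⁸) = 1.167 × 10⁻²² kg·m/s.
λ = h/p = 6.626 × 10⁻³⁴ / 1.167 × 10⁻²² = 5.68 × 10⁻¹² m = 5680 fm.

λ = 5680 fm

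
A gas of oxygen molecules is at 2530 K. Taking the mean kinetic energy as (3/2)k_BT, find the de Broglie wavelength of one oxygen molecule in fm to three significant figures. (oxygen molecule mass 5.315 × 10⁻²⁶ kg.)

λ = 8880 fm

KE = (3/2)k_BT = 1.5 × 1.381 × 10⁻²³ × 2530 = 5.241 × 10⁻²⁰ J.
p = √(2mKE) = √(2 × 5.315 × 10⁻²⁶ × 5.241 × 10⁻²⁰) = 7.464 × 10⁻²³ kg·m/s.
λ = h/p = 8.88 × 10⁻¹² m = 8880 fm.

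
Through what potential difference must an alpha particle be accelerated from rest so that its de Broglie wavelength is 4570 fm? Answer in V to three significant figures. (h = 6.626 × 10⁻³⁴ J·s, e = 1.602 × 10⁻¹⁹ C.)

V = 4.94 V

p = h/λ = 6.626 × 10⁻³⁴ / 4.570 × 10⁻¹² = 1.450 × 10⁻²² kg·m/s.
KE = p²/(2m) = 1.582 × 10⁻¹⁸ J.
V = KE/2e = 1.582 × 10⁻¹⁸ / (2 × 1.602 × 10⁻¹⁹) = 4.94 V.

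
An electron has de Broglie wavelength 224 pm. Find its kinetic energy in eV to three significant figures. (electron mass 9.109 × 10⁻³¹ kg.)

KE = 30.0 eV

p = h/λ = 6.626 × 10⁻³⁴ / 2.240 × 10⁻¹⁰ = 2.958 × 10⁻²⁴ kg·m/s.
KE = p²/(2m) = (2.958 × 10⁻²⁴)² / (2 × 9.109 × 10⁻³¹) = 4.803 × 10⁻¹⁸ J = 30.0 eV.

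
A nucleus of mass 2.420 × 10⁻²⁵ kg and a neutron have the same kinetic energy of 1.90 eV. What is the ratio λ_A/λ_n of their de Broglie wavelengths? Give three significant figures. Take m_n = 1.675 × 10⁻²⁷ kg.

λ_A/λ_n = 0.0832

At fixed KE, p = √(2mKE) so λ = h/p ∝ 1/√m.
λ_A/λ_n = √(m_n/m_A) = √(1.675 × 10⁻²⁷/2.420 × 10⁻²⁵) = √(6.921 × 10⁻³) = 0.0832.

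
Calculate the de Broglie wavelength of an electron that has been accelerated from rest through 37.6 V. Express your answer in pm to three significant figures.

KE = eV = 1.602 × 10⁻¹⁹ × 37.60 = 6.024 × 10⁻¹⁸ J.
p = √(2mKE) = √(2 × 9.109 × 10⁻³¹ × 6.024 × 10⁻¹⁸) = 3.313 × 10⁻²⁴ kg·m/s.
λ = h/p = 6.626 × 10⁻³⁴ / 3.313 × 10⁻²⁴ = 2.00 × 10⁻¹⁰ m = 200 pm.

λ = 200 pm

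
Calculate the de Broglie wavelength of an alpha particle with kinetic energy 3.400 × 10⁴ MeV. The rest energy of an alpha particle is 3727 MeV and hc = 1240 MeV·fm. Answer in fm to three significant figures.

Total energy E = KE + m₀c² = 3.400 × 10⁴ + 3727 = 37727 MeV.
(pc)² = E² − (m₀c²)² = (37727)² − (3727)² = 1.409 × 10⁹ MeV², so pc = 3.754 × 10⁴ MeV.
λ = hc/(pc) = 1240 MeV·fm / 3.754 × 10⁴ MeV = 0.0330 fm.

λ = 0.0330 fm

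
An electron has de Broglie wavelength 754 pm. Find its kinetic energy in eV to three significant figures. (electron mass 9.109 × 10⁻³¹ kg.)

KE = 2.65 eV

p = h/λ = 6.626 × 10⁻³⁴ / 7.540 × 10⁻¹⁰ = 8.788 × 10⁻²⁵ kg·m/s.
KE = p²/(2m) = (8.788 × 10⁻²⁵)² / (2 × 9.109 × 10⁻³¹) = 4.239 × 10⁻¹⁹ J = 2.65 eV.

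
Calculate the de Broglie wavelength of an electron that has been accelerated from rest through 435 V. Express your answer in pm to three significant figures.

KE = eV = 1.602 × 10⁻¹⁹ × 435.0 = 6.969 × 10⁻¹⁷ J.
p = √(2mKE) = √(2 × 9.109 × 10⁻³¹ × 6.969 × 10⁻¹⁷) = 1.127 × 10⁻²³ kg·m/s.
λ = h/p = 6.626 × 10⁻³⁴ / 1.127 × 10⁻²³ = 5.88 × 10⁻¹¹ m = 58.8 pm.

λ = 58.8 pm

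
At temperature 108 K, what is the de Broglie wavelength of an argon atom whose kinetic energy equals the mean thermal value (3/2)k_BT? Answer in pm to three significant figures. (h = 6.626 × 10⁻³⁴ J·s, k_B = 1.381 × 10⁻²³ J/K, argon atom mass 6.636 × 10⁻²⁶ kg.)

λ = 38.5 pm

KE = (3/2)k_BT = 1.5 × 1.381 × 10⁻²³ × 108 = 2.237 × 10⁻²¹ J.
p = √(2mKE) = √(2 × 6.636 × 10⁻²⁶ × 2.237 × 10⁻²¹) = 1.723 × 10⁻²³ kg·m/s.
λ = h/p = 3.85 × 10⁻¹¹ m = 38.5 pm.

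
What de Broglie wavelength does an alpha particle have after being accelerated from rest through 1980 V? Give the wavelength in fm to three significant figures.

λ = 228 fm

KE = 2eV = 2 × 1.602 × 10⁻¹⁹ × 1980 = 6.344 × 10⁻¹⁶ J.
p = √(2mKE) = √(2 × 6.645 × 10⁻²⁷ × 6.344 × 10⁻¹⁶) = 2.904 × 10⁻²¹ kg·m/s.
λ = h/p = 6.626 × 10⁻³⁴ / 2.904 × 10⁻²¹ = 2.28 × 10⁻¹³ m = 228 fm.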